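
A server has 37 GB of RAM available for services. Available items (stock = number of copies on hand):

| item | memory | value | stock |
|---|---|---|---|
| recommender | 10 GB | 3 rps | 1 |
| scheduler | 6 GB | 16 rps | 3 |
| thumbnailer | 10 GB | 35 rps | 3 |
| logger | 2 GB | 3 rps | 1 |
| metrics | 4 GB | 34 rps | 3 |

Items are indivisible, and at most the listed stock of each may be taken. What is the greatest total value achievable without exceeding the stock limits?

175 rps

Best selections within memory 37 and stock limits:
- 2×thumbnailer + 1×logger + 3×metrics: memory 34, value 175
- 2×thumbnailer + 3×metrics: memory 32, value 172
Best: 175 rps.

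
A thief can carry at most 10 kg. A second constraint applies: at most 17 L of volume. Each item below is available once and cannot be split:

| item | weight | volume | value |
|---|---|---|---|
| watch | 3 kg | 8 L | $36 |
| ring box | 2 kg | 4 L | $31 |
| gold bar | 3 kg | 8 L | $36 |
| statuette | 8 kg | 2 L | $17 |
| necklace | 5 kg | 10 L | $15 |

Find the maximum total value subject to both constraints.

$72

Feasible sets respecting both limits:
- watch+gold bar: weight 6, volume 16, value 72
- watch+ring box: weight 5, volume 12, value 67
- ring box+gold bar: weight 5, volume 12, value 67
Best: $72.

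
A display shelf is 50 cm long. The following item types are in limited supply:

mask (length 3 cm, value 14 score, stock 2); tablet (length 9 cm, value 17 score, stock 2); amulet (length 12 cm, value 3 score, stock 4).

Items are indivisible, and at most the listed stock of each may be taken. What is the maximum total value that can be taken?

68 score

Top feasible selections:
- 2×mask + 2×tablet + 2×amulet: length 48, value 68
- 2×mask + 2×tablet + 1×amulet: length 36, value 65
Best: 68 score.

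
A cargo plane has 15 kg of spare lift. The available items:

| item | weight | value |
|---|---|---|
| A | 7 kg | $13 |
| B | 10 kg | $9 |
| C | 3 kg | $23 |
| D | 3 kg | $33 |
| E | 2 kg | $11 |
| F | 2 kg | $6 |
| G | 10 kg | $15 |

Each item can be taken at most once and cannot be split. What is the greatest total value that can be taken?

Check high-value combinations within 15 kg:
- A+C+D+E: weight 7+3+3+2=15, value 13+23+33+11=80
- A+C+D+F: weight 7+3+3+2=15, value 13+23+33+6=75
- C+D+E+F: weight 3+3+2+2=10, value 23+33+11+6=73
- A+C+D: weight 7+3+3=13, value 13+23+33=69
- C+D+E: weight 3+3+2=8, value 23+33+11=67
Best: $80.

$80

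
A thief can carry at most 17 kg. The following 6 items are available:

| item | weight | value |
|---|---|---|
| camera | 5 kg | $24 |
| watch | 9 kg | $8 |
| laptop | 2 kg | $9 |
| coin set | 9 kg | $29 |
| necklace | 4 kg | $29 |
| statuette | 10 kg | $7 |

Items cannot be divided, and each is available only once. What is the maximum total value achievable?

$67

Check high-value combinations within 17 kg:
- laptop+coin set+necklace: weight 2+9+4=15, value 9+29+29=67
- camera+laptop+necklace: weight 5+2+4=11, value 24+9+29=62
- camera+laptop+coin set: weight 5+2+9=16, value 24+9+29=62
- coin set+necklace: weight 9+4=13, value 29+29=58
Best: $67.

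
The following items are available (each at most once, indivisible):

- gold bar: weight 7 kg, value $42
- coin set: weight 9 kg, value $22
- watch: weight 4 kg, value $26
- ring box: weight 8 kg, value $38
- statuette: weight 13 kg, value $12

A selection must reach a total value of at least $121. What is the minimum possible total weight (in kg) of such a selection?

28

Subsets with value ≥ 121, sorted by total weight:
- gold bar+coin set+watch+ring box: weight 28, value 128
- gold bar+coin set+watch+ring box+statuette: weight 41, value 140
Minimum weight: 28 kg.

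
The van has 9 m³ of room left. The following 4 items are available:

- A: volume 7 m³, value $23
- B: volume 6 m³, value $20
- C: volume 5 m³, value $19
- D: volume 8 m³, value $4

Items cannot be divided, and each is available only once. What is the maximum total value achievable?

$23

Check high-value combinations within 9 m³:
- A: volume 7, value 23
- B: volume 6, value 20
- C: volume 5, value 19
- D: volume 8, value 4
Best: $23.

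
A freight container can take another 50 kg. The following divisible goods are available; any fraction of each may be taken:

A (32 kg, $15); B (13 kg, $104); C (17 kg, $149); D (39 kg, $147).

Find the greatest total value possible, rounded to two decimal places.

328.38

Take in order of value per unit:
- C (149/17 per unit): all 17 → value 149, running total 149.00
- B (104/13 per unit): all 13 → value 104, running total 253.00
- D (147/39 per unit): 20 of 39 → value 20×147/39 = 75.3846, running total 328.38
Total 328.38.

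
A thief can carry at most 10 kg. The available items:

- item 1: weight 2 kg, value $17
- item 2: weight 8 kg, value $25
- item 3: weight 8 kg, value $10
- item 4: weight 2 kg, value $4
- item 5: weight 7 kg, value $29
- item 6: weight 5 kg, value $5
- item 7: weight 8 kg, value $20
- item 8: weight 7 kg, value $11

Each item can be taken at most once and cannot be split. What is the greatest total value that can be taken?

$46

This is a 0/1 knapsack; check combinations near the capacity.
- item 1+item 5: weight 2+7=9, value 17+29=46
- item 1+item 2: weight 2+8=10, value 17+25=42
- item 1+item 7: weight 2+8=10, value 17+20=37
Best: $46.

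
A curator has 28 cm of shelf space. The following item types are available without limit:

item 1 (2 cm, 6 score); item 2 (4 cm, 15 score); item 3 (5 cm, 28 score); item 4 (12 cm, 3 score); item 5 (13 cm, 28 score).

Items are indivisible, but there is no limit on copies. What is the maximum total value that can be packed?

Best value-per-unit is item 3 at 28/5; filling with it alone gives 5×28 = 140.
Optimal mix: 1×item 1 + 5×item 3 → length 27, value 146.

146 score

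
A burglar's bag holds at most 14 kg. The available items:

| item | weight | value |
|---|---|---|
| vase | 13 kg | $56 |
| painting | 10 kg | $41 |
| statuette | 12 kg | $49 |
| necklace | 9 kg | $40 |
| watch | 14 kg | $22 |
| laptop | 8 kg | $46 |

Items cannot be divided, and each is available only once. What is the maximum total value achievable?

Check high-value combinations within 14 kg:
- vase: weight 13, value 56
- statuette: weight 12, value 49
- laptop: weight 8, value 46
Best: $56.

$56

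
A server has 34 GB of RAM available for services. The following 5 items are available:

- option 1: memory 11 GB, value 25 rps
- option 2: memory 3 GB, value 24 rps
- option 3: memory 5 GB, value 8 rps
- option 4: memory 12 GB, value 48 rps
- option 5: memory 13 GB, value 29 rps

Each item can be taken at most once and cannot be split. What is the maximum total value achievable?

109 rps

Check high-value combinations within 34 GB:
- option 2+option 3+option 4+option 5: memory 3+5+12+13=33, value 24+8+48+29=109
- option 1+option 2+option 3+option 4: memory 11+3+5+12=31, value 25+24+8+48=105
- option 2+option 4+option 5: memory 3+12+13=28, value 24+48+29=101
- option 1+option 2+option 4: memory 11+3+12=26, value 25+24+48=97
- option 1+option 2+option 3+option 5: memory 11+3+5+13=32, value 25+24+8+29=86
Best: 109 rps.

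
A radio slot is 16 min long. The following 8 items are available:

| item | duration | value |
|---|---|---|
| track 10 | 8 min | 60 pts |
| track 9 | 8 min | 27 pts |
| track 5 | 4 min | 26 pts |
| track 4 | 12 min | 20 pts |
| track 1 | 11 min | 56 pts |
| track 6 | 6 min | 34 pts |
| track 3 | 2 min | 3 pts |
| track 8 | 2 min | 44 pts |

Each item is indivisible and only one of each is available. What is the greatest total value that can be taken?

This is a 0/1 knapsack; check combinations near the capacity.
- track 10+track 6+track 8: duration 8+6+2=16, value 60+34+44=138
- track 10+track 5+track 3+track 8: duration 8+4+2+2=16, value 60+26+3+44=133
- track 10+track 5+track 8: duration 8+4+2=14, value 60+26+44=130
- track 10+track 3+track 8: duration 8+2+2=12, value 60+3+44=107
Best: 138 pts.

138 pts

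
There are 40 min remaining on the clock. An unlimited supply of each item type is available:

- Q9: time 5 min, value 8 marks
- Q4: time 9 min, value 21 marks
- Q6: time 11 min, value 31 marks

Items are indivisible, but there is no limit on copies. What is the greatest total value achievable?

104 marks

Best value-per-unit is Q6 at 31/11; filling with it alone gives 3×31 = 93.
Optimal mix: 2×Q4 + 2×Q6 → time 40, value 104.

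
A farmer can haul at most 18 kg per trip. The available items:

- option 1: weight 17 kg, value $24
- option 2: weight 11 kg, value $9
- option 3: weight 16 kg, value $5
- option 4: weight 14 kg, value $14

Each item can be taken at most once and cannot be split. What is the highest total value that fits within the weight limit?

Check high-value combinations within 18 kg:
- option 1: weight 17, value 24
- option 4: weight 14, value 14
- option 2: weight 11, value 9
- option 3: weight 16, value 5
Best: $24.

$24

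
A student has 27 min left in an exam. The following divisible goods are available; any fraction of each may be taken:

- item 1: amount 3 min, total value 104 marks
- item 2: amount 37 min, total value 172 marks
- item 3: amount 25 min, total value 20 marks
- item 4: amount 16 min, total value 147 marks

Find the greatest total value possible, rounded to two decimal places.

288.19

Take in order of value per unit:
- item 1 (104/3 per unit): all 3 → value 104, running total 104.00
- item 4 (147/16 per unit): all 16 → value 147, running total 251.00
- item 2 (172/37 per unit): 8 of 37 → value 8×172/37 = 37.1892, running total 288.19
Total 288.19.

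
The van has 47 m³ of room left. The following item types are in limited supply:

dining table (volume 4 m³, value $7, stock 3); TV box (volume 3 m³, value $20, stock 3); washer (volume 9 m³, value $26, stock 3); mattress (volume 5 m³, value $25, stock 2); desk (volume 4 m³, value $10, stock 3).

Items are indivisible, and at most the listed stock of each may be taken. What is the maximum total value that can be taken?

$188

Top feasible selections:
- 3×TV box + 3×washer + 2×mattress: volume 46, value 188
- 3×TV box + 2×washer + 2×mattress + 2×desk: volume 45, value 182
- 1×dining table + 3×TV box + 2×washer + 2×mattress + 1×desk: volume 45, value 179
Best: $188.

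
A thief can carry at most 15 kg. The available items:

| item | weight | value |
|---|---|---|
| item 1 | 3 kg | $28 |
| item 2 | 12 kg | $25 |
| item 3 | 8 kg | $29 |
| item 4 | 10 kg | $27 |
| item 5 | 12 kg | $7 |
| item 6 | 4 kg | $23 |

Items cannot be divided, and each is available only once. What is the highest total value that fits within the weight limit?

$80

Check high-value combinations within 15 kg:
- item 1+item 3+item 6: weight 3+8+4=15, value 28+29+23=80
- item 1+item 3: weight 3+8=11, value 28+29=57
- item 1+item 4: weight 3+10=13, value 28+27=55
- item 1+item 2: weight 3+12=15, value 28+25=53
- item 3+item 6: weight 8+4=12, value 29+23=52
Best: $80.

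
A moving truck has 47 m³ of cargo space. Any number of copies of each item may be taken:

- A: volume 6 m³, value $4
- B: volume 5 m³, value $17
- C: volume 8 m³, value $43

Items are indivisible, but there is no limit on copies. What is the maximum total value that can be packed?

Best value-per-unit is C at 43/8; filling with it alone gives 5×43 = 215.
Optimal mix: 1×B + 5×C → volume 45, value 232.

$232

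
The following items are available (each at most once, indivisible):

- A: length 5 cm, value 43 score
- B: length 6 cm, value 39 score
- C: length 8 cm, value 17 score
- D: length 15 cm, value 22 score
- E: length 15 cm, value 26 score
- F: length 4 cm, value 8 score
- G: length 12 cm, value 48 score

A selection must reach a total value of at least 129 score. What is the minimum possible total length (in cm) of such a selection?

Subsets with value ≥ 129, sorted by total length:
- A+B+G: length 23, value 130
- A+B+F+G: length 27, value 138
- A+B+C+G: length 31, value 147
- A+B+C+F+G: length 35, value 155
Minimum length: 23 cm.

23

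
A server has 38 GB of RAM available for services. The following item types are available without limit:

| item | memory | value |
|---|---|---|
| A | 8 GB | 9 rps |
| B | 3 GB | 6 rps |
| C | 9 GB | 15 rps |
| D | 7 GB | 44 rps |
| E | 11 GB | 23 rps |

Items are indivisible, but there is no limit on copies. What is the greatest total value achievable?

226 rps

Best value-per-unit is D at 44/7; filling with it alone gives 5×44 = 220.
Optimal mix: 1×B + 5×D → memory 38, value 226.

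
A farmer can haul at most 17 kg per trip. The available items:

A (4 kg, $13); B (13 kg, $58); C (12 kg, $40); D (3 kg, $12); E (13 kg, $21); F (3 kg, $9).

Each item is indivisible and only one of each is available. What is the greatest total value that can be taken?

$71

Check high-value combinations within 17 kg:
- A+B: weight 4+13=17, value 13+58=71
- B+D: weight 13+3=16, value 58+12=70
- B+F: weight 13+3=16, value 58+9=67
- B: weight 13, value 58
- A+C: weight 4+12=16, value 13+40=53
Best: $71.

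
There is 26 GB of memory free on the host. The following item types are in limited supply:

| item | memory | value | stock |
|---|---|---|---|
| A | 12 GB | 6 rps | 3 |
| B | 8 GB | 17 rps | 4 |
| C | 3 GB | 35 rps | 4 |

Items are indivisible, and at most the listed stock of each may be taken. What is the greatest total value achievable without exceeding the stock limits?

157 rps

Best selections within memory 26 and stock limits:
- 1×B + 4×C: memory 20, value 157
- 1×A + 4×C: memory 24, value 146
Best: 157 rps.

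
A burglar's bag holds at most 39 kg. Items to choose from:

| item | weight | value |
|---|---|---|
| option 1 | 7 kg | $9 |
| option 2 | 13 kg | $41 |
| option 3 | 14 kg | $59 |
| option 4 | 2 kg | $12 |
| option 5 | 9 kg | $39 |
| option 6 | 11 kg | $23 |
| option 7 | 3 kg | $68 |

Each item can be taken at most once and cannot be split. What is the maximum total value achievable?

$207

Check high-value combinations within 39 kg:
- option 2+option 3+option 5+option 7: weight 13+14+9+3=39, value 41+59+39+68=207
- option 3+option 4+option 5+option 6+option 7: weight 14+2+9+11+3=39, value 59+12+39+23+68=201
- option 3+option 5+option 6+option 7: weight 14+9+11+3=37, value 59+39+23+68=189
Best: $207.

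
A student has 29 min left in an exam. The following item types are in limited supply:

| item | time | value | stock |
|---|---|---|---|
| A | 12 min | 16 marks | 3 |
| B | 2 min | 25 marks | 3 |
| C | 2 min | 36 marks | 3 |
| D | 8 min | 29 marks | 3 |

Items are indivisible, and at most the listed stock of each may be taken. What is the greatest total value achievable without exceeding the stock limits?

Top feasible selections:
- 3×B + 3×C + 2×D: time 28, value 241
- 2×B + 3×C + 2×D: time 26, value 216
- 3×B + 3×C + 1×D: time 20, value 212
- 3×B + 2×C + 2×D: time 26, value 205
Best: 241 marks.

241 marks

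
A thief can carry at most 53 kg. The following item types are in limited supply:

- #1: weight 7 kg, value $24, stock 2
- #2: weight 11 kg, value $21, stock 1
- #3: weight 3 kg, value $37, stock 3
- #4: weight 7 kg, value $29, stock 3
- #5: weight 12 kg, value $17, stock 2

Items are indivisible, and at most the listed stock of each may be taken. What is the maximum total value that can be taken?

$246

Top feasible selections:
- 2×#1 + 3×#3 + 3×#4: weight 44, value 246
- 1×#1 + 1×#2 + 3×#3 + 3×#4: weight 48, value 243
Best: $246.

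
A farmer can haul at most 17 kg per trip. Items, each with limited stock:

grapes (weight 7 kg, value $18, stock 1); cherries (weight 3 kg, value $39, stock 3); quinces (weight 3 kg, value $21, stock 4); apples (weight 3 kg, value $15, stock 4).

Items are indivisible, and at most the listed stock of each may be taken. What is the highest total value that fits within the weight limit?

$159

Top feasible selections:
- 3×cherries + 2×quinces: weight 15, value 159
- 3×cherries + 1×quinces + 1×apples: weight 15, value 153
Best: $159.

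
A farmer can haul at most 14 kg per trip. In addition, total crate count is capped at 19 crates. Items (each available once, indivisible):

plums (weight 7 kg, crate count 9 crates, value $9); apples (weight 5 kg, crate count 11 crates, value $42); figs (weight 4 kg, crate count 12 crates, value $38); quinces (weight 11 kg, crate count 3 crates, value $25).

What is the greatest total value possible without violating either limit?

Feasible sets respecting both limits:
- apples: weight 5, crate count 11, value 42
- figs: weight 4, crate count 12, value 38
- quinces: weight 11, crate count 3, value 25
Best: $42.

$42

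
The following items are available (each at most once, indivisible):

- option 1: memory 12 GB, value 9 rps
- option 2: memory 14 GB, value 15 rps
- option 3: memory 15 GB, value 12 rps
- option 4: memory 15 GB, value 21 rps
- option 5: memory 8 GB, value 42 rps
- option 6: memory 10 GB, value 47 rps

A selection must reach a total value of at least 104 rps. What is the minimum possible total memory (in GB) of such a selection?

Subsets with value ≥ 104, sorted by total memory:
- option 2+option 5+option 6: memory 32, value 104
- option 4+option 5+option 6: memory 33, value 110
- option 1+option 2+option 5+option 6: memory 44, value 113
- option 1+option 4+option 5+option 6: memory 45, value 119
Minimum memory: 32 GB.

32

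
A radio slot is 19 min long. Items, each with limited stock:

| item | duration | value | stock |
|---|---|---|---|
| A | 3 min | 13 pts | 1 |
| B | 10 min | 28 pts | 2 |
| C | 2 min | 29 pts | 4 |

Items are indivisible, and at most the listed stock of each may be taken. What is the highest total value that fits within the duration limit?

Best selections within duration 19 and stock limits:
- 1×B + 4×C: duration 18, value 144
- 1×A + 4×C: duration 11, value 129
- 1×A + 1×B + 3×C: duration 19, value 128
Best: 144 pts.

144 pts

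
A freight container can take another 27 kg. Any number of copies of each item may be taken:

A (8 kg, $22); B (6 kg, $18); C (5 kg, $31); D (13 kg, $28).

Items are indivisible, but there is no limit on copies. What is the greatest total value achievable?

Best value-per-unit is C at 31/5, and filling with it alone uses weight 5×5=25. No mix of the others beats 5×31 = 155.

$155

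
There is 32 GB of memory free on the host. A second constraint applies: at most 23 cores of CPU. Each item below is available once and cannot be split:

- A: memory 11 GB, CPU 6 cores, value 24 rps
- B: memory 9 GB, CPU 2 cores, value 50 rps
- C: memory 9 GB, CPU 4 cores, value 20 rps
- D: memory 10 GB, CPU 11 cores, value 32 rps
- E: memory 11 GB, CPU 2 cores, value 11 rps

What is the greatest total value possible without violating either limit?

Feasible sets respecting both limits:
- A+B+D: memory 30, CPU 19, value 106
- B+C+D: memory 28, CPU 17, value 102
- A+B+C: memory 29, CPU 12, value 94
Best: 106 rps.

106 rps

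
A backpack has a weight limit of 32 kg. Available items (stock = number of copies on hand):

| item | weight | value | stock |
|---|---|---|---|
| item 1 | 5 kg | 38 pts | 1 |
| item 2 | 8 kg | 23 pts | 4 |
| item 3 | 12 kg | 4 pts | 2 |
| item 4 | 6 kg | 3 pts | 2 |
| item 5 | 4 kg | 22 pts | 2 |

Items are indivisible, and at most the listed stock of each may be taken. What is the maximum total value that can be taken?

128 pts

Top feasible selections:
- 1×item 1 + 2×item 2 + 2×item 5: weight 29, value 128
- 3×item 2 + 2×item 5: weight 32, value 113
Best: 128 pts.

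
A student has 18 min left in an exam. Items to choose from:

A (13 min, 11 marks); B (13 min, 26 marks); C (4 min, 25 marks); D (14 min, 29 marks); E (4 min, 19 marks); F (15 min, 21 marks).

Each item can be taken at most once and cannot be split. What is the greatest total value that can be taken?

54 marks

Check high-value combinations within 18 min:
- C+D: time 4+14=18, value 25+29=54
- B+C: time 13+4=17, value 26+25=51
- D+E: time 14+4=18, value 29+19=48
- B+E: time 13+4=17, value 26+19=45
- C+E: time 4+4=8, value 25+19=44
Best: 54 marks.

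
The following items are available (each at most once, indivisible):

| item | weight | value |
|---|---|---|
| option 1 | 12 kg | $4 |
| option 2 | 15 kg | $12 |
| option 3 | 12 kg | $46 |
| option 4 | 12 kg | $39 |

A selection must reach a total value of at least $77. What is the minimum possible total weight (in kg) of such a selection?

Subsets with value ≥ 77, sorted by total weight:
- option 3+option 4: weight 24, value 85
- option 1+option 3+option 4: weight 36, value 89
- option 2+option 3+option 4: weight 39, value 97
- option 1+option 2+option 3+option 4: weight 51, value 101
Minimum weight: 24 kg.

24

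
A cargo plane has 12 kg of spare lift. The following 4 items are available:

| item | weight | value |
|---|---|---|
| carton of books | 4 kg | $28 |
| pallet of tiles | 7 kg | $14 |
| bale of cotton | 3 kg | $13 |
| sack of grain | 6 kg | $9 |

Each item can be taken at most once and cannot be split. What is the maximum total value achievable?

$42

Check high-value combinations within 12 kg:
- carton of books+pallet of tiles: weight 4+7=11, value 28+14=42
- carton of books+bale of cotton: weight 4+3=7, value 28+13=41
- carton of books+sack of grain: weight 4+6=10, value 28+9=37
- carton of books: weight 4, value 28
- pallet of tiles+bale of cotton: weight 7+3=10, value 14+13=27
Best: $42.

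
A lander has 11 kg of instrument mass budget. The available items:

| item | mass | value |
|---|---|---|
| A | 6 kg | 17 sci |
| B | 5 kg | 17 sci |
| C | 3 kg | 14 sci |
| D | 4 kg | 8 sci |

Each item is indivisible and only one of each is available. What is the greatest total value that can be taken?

34 sci

Check high-value combinations within 11 kg:
- A+B: mass 6+5=11, value 17+17=34
- B+C: mass 5+3=8, value 17+14=31
- A+C: mass 6+3=9, value 17+14=31
- B+D: mass 5+4=9, value 17+8=25
Best: 34 sci.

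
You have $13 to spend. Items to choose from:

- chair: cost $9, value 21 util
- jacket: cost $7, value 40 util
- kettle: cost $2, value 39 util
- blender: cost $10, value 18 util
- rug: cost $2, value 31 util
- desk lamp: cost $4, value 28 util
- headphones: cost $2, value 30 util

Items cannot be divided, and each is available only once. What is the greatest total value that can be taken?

140 util

Check high-value combinations within $13:
- jacket+kettle+rug+headphones: cost 7+2+2+2=13, value 40+39+31+30=140
- kettle+rug+desk lamp+headphones: cost 2+2+4+2=10, value 39+31+28+30=128
- jacket+kettle+rug: cost 7+2+2=11, value 40+39+31=110
- jacket+kettle+headphones: cost 7+2+2=11, value 40+39+30=109
- jacket+kettle+desk lamp: cost 7+2+4=13, value 40+39+28=107
Best: 140 util.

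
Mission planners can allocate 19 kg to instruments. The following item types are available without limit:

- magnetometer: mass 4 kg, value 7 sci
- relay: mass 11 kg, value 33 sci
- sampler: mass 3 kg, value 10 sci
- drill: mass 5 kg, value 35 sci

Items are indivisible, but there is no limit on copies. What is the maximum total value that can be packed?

Best value-per-unit is drill at 35/5; filling with it alone gives 3×35 = 105.
Optimal mix: 1×sampler + 3×drill → mass 18, value 115.

115 sci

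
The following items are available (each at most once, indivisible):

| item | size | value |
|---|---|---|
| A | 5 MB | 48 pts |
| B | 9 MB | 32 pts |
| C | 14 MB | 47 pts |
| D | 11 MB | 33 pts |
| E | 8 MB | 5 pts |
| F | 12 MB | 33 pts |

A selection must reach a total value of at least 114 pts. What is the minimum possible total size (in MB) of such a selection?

Subsets with value ≥ 114, sorted by total size:
- A+B+C: size 28, value 127
- A+D+F: size 28, value 114
- A+C+D: size 30, value 128
- A+C+F: size 31, value 128
Minimum size: 28 MB.

28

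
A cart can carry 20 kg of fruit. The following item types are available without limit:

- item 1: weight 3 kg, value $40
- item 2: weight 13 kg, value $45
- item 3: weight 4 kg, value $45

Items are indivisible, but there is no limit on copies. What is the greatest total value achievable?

Best value-per-unit is item 1 at 40/3; filling with it alone gives 6×40 = 240.
Optimal mix: 4×item 1 + 2×item 3 → weight 20, value 250.

$250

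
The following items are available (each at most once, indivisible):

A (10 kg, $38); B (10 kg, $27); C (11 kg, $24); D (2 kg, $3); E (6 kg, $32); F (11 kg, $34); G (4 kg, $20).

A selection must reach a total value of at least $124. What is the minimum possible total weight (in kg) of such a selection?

31

Subsets with value ≥ 124, sorted by total weight:
- A+E+F+G: weight 31, value 124
- A+D+E+F+G: weight 33, value 127
Minimum weight: 31 kg.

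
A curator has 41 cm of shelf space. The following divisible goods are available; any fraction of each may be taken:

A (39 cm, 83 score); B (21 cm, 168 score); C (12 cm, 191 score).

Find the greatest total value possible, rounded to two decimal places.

Take in order of value per unit:
- C (191/12 per unit): all 12 → value 191, running total 191.00
- B (168/21 per unit): all 21 → value 168, running total 359.00
- A (83/39 per unit): 8 of 39 → value 8×83/39 = 17.0256, running total 376.03
Total 376.03.

376.03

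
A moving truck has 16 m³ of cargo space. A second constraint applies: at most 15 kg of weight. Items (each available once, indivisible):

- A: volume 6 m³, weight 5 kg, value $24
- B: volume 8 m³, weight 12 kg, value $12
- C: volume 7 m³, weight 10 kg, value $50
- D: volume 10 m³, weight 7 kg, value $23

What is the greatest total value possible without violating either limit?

$74

Feasible sets respecting both limits:
- A+C: volume 13, weight 15, value 74
- C: volume 7, weight 10, value 50
- A+D: volume 16, weight 12, value 47
Best: $74.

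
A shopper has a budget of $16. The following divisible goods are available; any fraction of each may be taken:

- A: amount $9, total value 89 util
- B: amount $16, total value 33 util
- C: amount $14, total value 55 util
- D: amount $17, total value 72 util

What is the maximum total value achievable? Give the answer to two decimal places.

118.65

Take in order of value per unit:
- A (89/9 per unit): all 9 → value 89, running total 89.00
- D (72/17 per unit): 7 of 17 → value 7×72/17 = 29.6471, running total 118.65
Total 118.65.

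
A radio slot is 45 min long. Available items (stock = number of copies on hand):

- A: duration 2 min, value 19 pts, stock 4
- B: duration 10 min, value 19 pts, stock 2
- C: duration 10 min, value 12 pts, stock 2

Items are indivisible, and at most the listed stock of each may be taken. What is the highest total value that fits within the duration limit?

126 pts

Top feasible selections:
- 4×A + 2×B + 1×C: duration 38, value 126
- 4×A + 1×B + 2×C: duration 38, value 119
- 4×A + 2×B: duration 28, value 114
Best: 126 pts.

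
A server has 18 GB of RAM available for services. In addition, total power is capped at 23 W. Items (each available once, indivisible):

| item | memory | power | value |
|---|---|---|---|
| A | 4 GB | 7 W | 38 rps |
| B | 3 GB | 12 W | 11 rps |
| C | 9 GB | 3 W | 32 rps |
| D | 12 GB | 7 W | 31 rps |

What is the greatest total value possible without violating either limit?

Feasible sets respecting both limits:
- A+B+C: memory 16, power 22, value 81
- A+C: memory 13, power 10, value 70
- A+D: memory 16, power 14, value 69
- A+B: memory 7, power 19, value 49
Best: 81 rps.

81 rps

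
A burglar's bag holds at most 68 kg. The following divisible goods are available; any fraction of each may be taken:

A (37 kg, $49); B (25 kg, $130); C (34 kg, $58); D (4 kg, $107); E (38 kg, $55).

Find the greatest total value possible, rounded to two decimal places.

302.24

Take in order of value per unit:
- D (107/4 per unit): all 4 → value 107, running total 107.00
- B (130/25 per unit): all 25 → value 130, running total 237.00
- C (58/34 per unit): all 34 → value 58, running total 295.00
- E (55/38 per unit): 5 of 38 → value 5×55/38 = 7.2368, running total 302.24
Total 302.24.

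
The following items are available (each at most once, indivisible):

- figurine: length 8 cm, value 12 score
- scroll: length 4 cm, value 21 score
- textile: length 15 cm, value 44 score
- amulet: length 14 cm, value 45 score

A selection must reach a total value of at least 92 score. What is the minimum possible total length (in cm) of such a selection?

Subsets with value ≥ 92, sorted by total length:
- scroll+textile+amulet: length 33, value 110
- figurine+textile+amulet: length 37, value 101
- figurine+scroll+textile+amulet: length 41, value 122
Minimum length: 33 cm.

33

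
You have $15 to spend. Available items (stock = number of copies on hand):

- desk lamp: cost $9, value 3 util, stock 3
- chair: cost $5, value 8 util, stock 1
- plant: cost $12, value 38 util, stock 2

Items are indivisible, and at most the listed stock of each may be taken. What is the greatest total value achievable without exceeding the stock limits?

Best selections within cost 15 and stock limits:
- 1×plant: cost 12, value 38
- 1×desk lamp + 1×chair: cost 14, value 11
- 1×chair: cost 5, value 8
Best: 38 util.

38 util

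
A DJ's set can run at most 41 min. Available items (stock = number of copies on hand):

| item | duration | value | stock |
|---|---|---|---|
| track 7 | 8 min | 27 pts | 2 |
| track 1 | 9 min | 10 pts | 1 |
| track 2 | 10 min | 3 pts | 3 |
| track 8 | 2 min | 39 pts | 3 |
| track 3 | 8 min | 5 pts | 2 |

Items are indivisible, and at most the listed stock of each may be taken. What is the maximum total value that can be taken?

Best selections within duration 41 and stock limits:
- 2×track 7 + 1×track 1 + 3×track 8 + 1×track 3: duration 39, value 186
- 2×track 7 + 1×track 1 + 1×track 2 + 3×track 8: duration 41, value 184
- 2×track 7 + 1×track 1 + 3×track 8: duration 31, value 181
- 2×track 7 + 3×track 8 + 2×track 3: duration 38, value 181
Best: 186 pts.

186 pts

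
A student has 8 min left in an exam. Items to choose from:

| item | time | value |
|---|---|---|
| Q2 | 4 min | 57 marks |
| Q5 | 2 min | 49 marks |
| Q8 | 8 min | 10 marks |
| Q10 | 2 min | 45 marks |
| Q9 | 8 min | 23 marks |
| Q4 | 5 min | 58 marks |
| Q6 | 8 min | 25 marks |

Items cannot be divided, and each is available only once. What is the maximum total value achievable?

This is a 0/1 knapsack; check combinations near the capacity.
- Q2+Q5+Q10: time 4+2+2=8, value 57+49+45=151
- Q5+Q4: time 2+5=7, value 49+58=107
- Q2+Q5: time 4+2=6, value 57+49=106
- Q10+Q4: time 2+5=7, value 45+58=103
- Q2+Q10: time 4+2=6, value 57+45=102
Best: 151 marks.

151 marks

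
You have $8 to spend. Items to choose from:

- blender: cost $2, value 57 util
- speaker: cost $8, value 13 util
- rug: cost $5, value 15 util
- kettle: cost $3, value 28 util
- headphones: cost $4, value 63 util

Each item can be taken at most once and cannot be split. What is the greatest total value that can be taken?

This is a 0/1 knapsack; check combinations near the capacity.
- blender+headphones: cost 2+4=6, value 57+63=120
- kettle+headphones: cost 3+4=7, value 28+63=91
- blender+kettle: cost 2+3=5, value 57+28=85
- blender+rug: cost 2+5=7, value 57+15=72
Best: 120 util.

120 util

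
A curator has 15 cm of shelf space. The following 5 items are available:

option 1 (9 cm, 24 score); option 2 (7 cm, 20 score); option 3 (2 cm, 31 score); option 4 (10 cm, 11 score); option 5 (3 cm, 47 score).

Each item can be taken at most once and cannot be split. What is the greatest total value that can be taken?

102 score

Check high-value combinations within 15 cm:
- option 1+option 3+option 5: length 9+2+3=14, value 24+31+47=102
- option 2+option 3+option 5: length 7+2+3=12, value 20+31+47=98
- option 3+option 4+option 5: length 2+10+3=15, value 31+11+47=89
- option 3+option 5: length 2+3=5, value 31+47=78
- option 1+option 5: length 9+3=12, value 24+47=71
Best: 102 score.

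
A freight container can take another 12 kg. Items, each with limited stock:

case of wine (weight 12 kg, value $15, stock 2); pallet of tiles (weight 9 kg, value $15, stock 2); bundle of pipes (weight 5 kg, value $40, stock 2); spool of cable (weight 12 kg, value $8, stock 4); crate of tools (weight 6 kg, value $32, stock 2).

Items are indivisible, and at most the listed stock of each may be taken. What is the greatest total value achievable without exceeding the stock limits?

Best selections within weight 12 and stock limits:
- 2×bundle of pipes: weight 10, value 80
- 1×bundle of pipes + 1×crate of tools: weight 11, value 72
Best: $80.

$80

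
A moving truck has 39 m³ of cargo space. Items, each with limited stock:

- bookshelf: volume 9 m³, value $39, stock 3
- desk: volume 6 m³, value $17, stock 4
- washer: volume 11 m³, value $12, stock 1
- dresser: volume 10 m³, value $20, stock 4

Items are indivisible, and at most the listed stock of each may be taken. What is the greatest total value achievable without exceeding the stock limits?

$151

Top feasible selections:
- 3×bookshelf + 2×desk: volume 39, value 151
- 3×bookshelf + 1×dresser: volume 37, value 137
- 3×bookshelf + 1×desk: volume 33, value 134
- 2×bookshelf + 3×desk: volume 36, value 129
Best: $151.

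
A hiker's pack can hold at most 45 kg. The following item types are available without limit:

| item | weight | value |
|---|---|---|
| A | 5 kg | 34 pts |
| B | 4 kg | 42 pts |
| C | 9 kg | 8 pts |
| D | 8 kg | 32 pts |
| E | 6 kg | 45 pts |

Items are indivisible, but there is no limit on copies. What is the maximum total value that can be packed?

462 pts

Best value-per-unit is B at 42/4, and filling with it alone uses weight 11×4=44. No mix of the others beats 11×42 = 462.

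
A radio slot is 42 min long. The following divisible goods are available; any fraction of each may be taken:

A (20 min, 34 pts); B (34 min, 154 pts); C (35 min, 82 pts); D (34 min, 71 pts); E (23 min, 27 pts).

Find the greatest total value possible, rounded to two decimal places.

172.74

Take in order of value per unit:
- B (154/34 per unit): all 34 → value 154, running total 154.00
- C (82/35 per unit): 8 of 35 → value 8×82/35 = 18.7429, running total 172.74
Total 172.74.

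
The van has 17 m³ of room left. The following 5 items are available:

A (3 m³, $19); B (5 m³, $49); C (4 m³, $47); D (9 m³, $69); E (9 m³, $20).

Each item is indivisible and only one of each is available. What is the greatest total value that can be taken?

$137

This is a 0/1 knapsack; check combinations near the capacity.
- A+B+D: volume 3+5+9=17, value 19+49+69=137
- A+C+D: volume 3+4+9=16, value 19+47+69=135
- B+D: volume 5+9=14, value 49+69=118
Best: $137.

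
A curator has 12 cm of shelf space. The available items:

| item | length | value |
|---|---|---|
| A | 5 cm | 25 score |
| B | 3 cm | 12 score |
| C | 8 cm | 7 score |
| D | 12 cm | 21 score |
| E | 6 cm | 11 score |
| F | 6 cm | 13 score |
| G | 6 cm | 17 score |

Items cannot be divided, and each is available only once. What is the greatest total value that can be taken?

42 score

Check high-value combinations within 12 cm:
- A+G: length 5+6=11, value 25+17=42
- A+F: length 5+6=11, value 25+13=38
- A+B: length 5+3=8, value 25+12=37
- A+E: length 5+6=11, value 25+11=36
Best: 42 score.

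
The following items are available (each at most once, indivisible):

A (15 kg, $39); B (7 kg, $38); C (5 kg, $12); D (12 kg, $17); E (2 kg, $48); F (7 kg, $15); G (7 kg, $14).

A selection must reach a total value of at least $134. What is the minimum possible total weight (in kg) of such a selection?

Subsets with value ≥ 134, sorted by total weight:
- A+B+C+E: weight 29, value 137
- A+B+E+F: weight 31, value 140
Minimum weight: 29 kg.

29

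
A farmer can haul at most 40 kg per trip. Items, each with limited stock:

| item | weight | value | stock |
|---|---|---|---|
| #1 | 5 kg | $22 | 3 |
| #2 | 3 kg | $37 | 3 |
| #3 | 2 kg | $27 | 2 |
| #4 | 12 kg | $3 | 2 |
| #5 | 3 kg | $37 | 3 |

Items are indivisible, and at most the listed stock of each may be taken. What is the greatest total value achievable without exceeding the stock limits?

Top feasible selections:
- 3×#1 + 3×#2 + 2×#3 + 3×#5: weight 37, value 342
- 2×#1 + 3×#2 + 2×#3 + 3×#5: weight 32, value 320
Best: $342.

$342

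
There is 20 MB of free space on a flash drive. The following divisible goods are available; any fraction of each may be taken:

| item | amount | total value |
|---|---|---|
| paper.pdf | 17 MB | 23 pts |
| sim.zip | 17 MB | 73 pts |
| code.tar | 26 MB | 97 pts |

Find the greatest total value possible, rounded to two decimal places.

84.19

Take in order of value per unit:
- sim.zip (73/17 per unit): all 17 → value 73, running total 73.00
- code.tar (97/26 per unit): 3 of 26 → value 3×97/26 = 11.1923, running total 84.19
Total 84.19.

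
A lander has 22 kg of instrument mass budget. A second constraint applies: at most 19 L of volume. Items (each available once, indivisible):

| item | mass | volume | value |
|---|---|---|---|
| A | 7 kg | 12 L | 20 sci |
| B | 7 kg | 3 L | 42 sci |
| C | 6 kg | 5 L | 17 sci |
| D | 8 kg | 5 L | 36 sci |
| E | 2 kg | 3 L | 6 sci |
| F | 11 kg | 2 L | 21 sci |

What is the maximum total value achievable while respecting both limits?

95 sci

Feasible sets respecting both limits:
- B+C+D: mass 21, volume 13, value 95
- B+D+E: mass 17, volume 11, value 84
- B+D: mass 15, volume 8, value 78
Best: 95 sci.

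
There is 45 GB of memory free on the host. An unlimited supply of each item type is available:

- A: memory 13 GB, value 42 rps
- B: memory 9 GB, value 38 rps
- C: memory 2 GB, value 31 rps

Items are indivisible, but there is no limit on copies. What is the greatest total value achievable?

Best value-per-unit is C at 31/2, and filling with it alone uses memory 22×2=44. No mix of the others beats 22×31 = 682.

682 rps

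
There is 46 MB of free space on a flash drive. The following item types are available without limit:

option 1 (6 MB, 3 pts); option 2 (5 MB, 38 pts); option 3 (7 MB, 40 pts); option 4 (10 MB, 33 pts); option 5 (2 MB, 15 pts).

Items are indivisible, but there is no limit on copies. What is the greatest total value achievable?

349 pts

Best value-per-unit is option 2 at 38/5; filling with it alone gives 9×38 = 342.
Optimal mix: 8×option 2 + 3×option 5 → size 46, value 349.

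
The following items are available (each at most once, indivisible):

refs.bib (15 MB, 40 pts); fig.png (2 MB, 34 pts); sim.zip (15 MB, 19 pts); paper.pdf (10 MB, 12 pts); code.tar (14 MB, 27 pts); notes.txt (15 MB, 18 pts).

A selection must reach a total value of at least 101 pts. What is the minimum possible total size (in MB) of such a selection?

Subsets with value ≥ 101, sorted by total size:
- refs.bib+fig.png+code.tar: size 31, value 101
- refs.bib+fig.png+paper.pdf+code.tar: size 41, value 113
Minimum size: 31 MB.

31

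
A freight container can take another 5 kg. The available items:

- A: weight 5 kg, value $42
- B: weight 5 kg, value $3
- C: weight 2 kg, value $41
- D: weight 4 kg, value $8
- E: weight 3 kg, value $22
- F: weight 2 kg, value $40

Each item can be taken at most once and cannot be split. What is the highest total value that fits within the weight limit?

This is a 0/1 knapsack; check combinations near the capacity.
- C+F: weight 2+2=4, value 41+40=81
- C+E: weight 2+3=5, value 41+22=63
- E+F: weight 3+2=5, value 22+40=62
- A: weight 5, value 42
- C: weight 2, value 41
Best: $81.

$81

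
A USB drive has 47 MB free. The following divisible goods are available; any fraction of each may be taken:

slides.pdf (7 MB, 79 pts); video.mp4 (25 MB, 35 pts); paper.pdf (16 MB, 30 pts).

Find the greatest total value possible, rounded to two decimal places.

Take in order of value per unit:
- slides.pdf (79/7 per unit): all 7 → value 79, running total 79.00
- paper.pdf (30/16 per unit): all 16 → value 30, running total 109.00
- video.mp4 (35/25 per unit): 24 of 25 → value 24×35/25 = 33.6000, running total 142.60
Total 142.60.

142.60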